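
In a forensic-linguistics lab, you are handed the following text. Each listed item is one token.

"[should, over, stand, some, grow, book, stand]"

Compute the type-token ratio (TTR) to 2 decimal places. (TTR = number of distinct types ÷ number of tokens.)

N = 7 tokens, V = 6 types.
TTR = V / N = 6 / 7 = 0.86

0.86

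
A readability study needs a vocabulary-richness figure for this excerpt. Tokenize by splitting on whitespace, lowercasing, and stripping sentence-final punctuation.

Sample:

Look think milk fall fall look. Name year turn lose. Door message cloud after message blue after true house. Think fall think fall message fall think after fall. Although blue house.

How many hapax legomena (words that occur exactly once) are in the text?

Frequencies: fall:6, think:4, message:3, after:3, look:2, blue:2, house:2, milk:1, name:1, year:1, turn:1, lose:1, door:1, cloud:1, true:1, although:1
Hapax (freq=1): although, cloud, door, lose, milk, name, true, turn, year

9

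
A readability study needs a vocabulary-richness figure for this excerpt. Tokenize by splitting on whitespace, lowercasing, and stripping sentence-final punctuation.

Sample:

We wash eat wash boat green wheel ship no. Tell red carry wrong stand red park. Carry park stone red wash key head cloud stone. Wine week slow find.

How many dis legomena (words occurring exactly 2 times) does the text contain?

Frequencies: wash:3, red:3, carry:2, park:2, stone:2, we:1, eat:1, boat:1, green:1, wheel:1, ship:1, no:1, tell:1, wrong:1, stand:1, key:1, head:1, cloud:1, wine:1, week:1, … (2 more, each freq 1)
Words with frequency 2: carry, park, stone

3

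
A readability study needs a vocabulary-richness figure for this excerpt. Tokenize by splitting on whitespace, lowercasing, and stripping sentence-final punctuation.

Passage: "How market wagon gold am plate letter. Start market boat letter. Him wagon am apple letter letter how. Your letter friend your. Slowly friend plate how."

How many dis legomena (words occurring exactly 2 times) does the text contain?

Frequencies: letter:5, how:3, market:2, wagon:2, am:2, plate:2, your:2, friend:2, gold:1, start:1, boat:1, him:1, apple:1, slowly:1
Words with frequency 2: am, friend, market, plate, wagon, your

6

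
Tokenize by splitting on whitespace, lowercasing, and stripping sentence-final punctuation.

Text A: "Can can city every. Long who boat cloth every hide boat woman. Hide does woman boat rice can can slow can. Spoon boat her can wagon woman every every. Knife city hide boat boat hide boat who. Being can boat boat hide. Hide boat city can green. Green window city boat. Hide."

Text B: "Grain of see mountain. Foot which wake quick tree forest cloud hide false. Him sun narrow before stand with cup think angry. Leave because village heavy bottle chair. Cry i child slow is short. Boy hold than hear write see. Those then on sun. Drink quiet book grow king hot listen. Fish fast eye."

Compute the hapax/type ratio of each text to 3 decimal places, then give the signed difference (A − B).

A: hapax=11, V=19, ratio=0.579
B: hapax=50, V=52, ratio=0.962
Difference = 0.579 − 0.962 = -0.383

-0.383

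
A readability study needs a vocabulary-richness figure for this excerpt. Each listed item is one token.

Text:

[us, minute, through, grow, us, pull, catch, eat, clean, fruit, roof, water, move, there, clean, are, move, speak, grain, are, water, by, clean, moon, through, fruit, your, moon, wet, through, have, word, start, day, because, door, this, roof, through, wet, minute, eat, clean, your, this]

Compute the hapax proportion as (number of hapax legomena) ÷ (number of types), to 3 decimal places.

Frequencies: through:4, clean:4, us:2, minute:2, eat:2, fruit:2, roof:2, water:2, move:2, are:2, moon:2, your:2, wet:2, this:2, grow:1, pull:1, catch:1, there:1, speak:1, grain:1, … (7 more, each freq 1)
Hapax count = 13; type count = 27.
Ratio = 13 / 27 = 0.481

0.481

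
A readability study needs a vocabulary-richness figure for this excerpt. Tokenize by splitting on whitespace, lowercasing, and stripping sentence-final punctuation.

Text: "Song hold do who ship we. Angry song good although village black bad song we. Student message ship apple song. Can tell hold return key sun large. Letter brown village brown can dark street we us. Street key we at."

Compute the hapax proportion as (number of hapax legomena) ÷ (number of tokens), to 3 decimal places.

Frequencies: song:4, we:4, hold:2, ship:2, village:2, can:2, key:2, brown:2, street:2, do:1, who:1, angry:1, good:1, although:1, black:1, bad:1, student:1, message:1, apple:1, tell:1, … (7 more, each freq 1)
Hapax count = 18; token count = 40.
Ratio = 18 / 40 = 0.450

0.450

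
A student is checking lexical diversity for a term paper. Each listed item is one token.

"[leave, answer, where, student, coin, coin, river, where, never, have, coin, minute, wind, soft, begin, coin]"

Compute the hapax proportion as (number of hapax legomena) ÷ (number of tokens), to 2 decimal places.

Frequencies: coin:4, where:2, leave:1, answer:1, student:1, river:1, never:1, have:1, minute:1, wind:1, soft:1, begin:1
Hapax count = 10; token count = 16.
Ratio = 10 / 16 = 0.63

0.63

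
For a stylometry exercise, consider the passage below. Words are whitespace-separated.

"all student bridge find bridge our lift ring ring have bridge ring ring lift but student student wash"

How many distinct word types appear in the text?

Distinct types: {all, bridge, but, find, have, lift, our, ring, student, wash}
V = 10

10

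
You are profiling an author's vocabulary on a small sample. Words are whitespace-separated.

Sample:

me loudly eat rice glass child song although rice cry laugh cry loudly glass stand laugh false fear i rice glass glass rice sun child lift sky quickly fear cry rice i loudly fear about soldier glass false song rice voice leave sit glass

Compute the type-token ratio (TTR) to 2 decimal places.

N = 44 tokens, V = 23 types.
TTR = V / N = 23 / 44 = 0.52

0.52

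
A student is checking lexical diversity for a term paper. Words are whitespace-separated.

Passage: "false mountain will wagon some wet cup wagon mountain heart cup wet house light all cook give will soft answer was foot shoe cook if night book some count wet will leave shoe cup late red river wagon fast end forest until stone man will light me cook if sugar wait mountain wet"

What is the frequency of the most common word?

Frequencies: will:4, wet:4, mountain:3, wagon:3, cup:3, cook:3, some:2, light:2, shoe:2, if:2, false:1, heart:1, house:1, all:1, give:1, soft:1, answer:1, was:1, foot:1, night:1, … (15 more, each freq 1)
Most common: 'will' with frequency 4.

4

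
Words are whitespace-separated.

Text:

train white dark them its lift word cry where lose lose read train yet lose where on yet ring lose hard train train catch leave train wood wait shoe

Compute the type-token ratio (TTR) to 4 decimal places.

0.6897

N = 29 tokens, V = 20 types.
TTR = V / N = 20 / 29 = 0.6897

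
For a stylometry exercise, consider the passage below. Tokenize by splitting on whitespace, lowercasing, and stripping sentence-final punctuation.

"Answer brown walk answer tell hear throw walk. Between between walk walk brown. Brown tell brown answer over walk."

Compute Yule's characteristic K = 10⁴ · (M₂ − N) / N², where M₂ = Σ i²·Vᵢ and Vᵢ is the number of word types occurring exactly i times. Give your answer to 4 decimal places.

1163.4349

Frequencies: walk:5, brown:4, answer:3, tell:2, between:2, hear:1, throw:1, over:1
N = 19. Frequency spectrum: V_1=3, V_2=2, V_3=1, V_4=1, V_5=1
M₂ = 1²·3 + 2²·2 + 3²·1 + 4²·1 + 5²·1 = 61
K = 10000 × (61 − 19) / 19² = 1163.4349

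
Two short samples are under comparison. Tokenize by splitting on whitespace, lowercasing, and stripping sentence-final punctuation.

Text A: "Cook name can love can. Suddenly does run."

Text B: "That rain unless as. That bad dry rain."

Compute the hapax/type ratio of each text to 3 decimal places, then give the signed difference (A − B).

A: hapax=6, V=7, ratio=0.857
B: hapax=4, V=6, ratio=0.667
Difference = 0.857 − 0.667 = 0.190

0.190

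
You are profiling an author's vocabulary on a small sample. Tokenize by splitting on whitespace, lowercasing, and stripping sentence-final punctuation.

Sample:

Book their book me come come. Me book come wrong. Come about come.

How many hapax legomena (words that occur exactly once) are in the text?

3

Frequencies: come:5, book:3, me:2, their:1, wrong:1, about:1
Hapax (freq=1): about, their, wrong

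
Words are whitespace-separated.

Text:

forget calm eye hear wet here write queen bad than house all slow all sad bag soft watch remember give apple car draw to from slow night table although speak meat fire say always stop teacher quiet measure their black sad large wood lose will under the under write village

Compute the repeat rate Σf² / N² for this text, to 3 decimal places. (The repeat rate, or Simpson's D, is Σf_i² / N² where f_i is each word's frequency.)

0.024

Frequencies: write:2, all:2, slow:2, sad:2, under:2, forget:1, calm:1, eye:1, hear:1, wet:1, here:1, queen:1, bad:1, than:1, house:1, bag:1, soft:1, watch:1, remember:1, give:1, … (25 more, each freq 1)
Σf² = 60; N² = 2500
Repeat rate = 60 / 2500 = 0.024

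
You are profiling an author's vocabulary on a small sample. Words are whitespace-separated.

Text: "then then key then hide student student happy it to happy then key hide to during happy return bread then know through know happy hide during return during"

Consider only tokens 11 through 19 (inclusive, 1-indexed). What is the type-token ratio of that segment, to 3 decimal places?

0.889

Segment tokens 11–19: happy, then, key, hide, to, during, happy, return, bread
Segment N = 9, segment V = 8.
TTR = 8 / 9 = 0.889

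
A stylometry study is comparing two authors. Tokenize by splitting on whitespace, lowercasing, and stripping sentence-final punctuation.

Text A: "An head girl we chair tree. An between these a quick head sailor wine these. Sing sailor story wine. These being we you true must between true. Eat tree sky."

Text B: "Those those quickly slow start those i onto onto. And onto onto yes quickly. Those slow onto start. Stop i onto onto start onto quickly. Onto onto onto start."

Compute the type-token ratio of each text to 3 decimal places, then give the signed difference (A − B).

0.357

TTR(A) = 20/30 = 0.667
TTR(B) = 9/29 = 0.310
Difference = 0.667 − 0.310 = 0.357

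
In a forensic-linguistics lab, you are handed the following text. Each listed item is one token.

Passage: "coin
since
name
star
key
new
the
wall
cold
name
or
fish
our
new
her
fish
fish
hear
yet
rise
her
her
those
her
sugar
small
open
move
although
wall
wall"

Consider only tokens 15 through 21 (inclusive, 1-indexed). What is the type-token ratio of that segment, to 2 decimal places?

Segment tokens 15–21: her, fish, fish, hear, yet, rise, her
Segment N = 7, segment V = 5.
TTR = 5 / 7 = 0.71

0.71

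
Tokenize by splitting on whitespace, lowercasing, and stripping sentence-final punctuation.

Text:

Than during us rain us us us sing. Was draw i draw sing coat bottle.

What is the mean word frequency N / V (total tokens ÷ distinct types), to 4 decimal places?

1.5000

N = 15 tokens, V = 10 types.
Mean frequency = N / V = 15 / 10 = 1.5000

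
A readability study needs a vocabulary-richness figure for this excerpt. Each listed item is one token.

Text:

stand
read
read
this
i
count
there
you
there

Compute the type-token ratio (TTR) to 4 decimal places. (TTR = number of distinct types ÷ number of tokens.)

0.7778

N = 9 tokens, V = 7 types.
TTR = V / N = 7 / 9 = 0.7778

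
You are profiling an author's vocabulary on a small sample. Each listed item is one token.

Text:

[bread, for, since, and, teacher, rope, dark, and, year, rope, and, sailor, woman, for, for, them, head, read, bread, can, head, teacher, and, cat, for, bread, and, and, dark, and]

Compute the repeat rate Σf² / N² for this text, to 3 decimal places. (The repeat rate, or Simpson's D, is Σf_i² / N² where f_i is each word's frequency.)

Frequencies: and:7, for:4, bread:3, teacher:2, rope:2, dark:2, head:2, since:1, year:1, sailor:1, woman:1, them:1, read:1, can:1, cat:1
Σf² = 98; N² = 900
Repeat rate = 98 / 900 = 0.109

0.109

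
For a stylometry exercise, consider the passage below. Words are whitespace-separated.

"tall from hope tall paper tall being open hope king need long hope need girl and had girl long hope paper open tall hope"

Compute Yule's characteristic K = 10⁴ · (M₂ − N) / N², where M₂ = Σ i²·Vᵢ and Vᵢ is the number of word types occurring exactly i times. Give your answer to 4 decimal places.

Frequencies: hope:5, tall:4, paper:2, open:2, need:2, long:2, girl:2, from:1, being:1, king:1, and:1, had:1
N = 24. Frequency spectrum: V_1=5, V_2=5, V_4=1, V_5=1
M₂ = 1²·5 + 2²·5 + 4²·1 + 5²·1 = 66
K = 10000 × (66 − 24) / 24² = 729.1667

729.1667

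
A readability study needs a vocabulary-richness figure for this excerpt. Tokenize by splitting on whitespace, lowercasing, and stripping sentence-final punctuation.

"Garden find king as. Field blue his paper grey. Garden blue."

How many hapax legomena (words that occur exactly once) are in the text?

Frequencies: garden:2, blue:2, find:1, king:1, as:1, field:1, his:1, paper:1, grey:1
Hapax (freq=1): as, field, find, grey, his, king, paper

7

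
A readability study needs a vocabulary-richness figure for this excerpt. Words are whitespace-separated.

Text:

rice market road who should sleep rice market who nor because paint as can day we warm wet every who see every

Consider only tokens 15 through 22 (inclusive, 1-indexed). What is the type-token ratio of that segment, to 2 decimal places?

0.88

Segment tokens 15–22: day, we, warm, wet, every, who, see, every
Segment N = 8, segment V = 7.
TTR = 7 / 8 = 0.88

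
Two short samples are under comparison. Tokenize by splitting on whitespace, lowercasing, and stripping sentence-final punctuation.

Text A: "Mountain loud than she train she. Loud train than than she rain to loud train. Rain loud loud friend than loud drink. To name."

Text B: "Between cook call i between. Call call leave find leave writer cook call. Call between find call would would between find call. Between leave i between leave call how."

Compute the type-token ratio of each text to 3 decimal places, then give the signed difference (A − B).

0.107

TTR(A) = 10/24 = 0.417
TTR(B) = 9/29 = 0.310
Difference = 0.417 − 0.310 = 0.107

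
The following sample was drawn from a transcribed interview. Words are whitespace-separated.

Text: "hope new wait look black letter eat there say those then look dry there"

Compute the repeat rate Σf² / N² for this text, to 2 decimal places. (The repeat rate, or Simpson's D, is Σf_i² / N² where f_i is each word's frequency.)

Frequencies: look:2, there:2, hope:1, new:1, wait:1, black:1, letter:1, eat:1, say:1, those:1, then:1, dry:1
Σf² = 18; N² = 196
Repeat rate = 18 / 196 = 0.09

0.09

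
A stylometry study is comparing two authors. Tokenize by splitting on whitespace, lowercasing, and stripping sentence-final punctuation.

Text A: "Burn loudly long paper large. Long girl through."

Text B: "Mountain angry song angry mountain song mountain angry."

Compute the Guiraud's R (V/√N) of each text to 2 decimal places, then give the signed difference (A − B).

A: V=7, N=8, R=2.47
B: V=3, N=8, R=1.06
Difference = 2.47 − 1.06 = 1.41

1.41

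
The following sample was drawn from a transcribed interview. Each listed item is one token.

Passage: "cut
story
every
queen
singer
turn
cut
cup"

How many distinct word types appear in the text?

Distinct types: {cup, cut, every, queen, singer, story, turn}
V = 7

7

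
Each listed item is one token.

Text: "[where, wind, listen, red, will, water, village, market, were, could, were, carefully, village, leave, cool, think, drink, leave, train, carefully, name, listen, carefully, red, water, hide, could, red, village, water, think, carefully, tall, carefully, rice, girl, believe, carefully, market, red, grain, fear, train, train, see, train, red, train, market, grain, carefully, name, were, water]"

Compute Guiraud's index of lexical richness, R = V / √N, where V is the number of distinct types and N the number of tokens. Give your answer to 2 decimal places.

3.40

N = 54, V = 25.
√N = 7.348469
R = 25 / 7.348469 = 3.40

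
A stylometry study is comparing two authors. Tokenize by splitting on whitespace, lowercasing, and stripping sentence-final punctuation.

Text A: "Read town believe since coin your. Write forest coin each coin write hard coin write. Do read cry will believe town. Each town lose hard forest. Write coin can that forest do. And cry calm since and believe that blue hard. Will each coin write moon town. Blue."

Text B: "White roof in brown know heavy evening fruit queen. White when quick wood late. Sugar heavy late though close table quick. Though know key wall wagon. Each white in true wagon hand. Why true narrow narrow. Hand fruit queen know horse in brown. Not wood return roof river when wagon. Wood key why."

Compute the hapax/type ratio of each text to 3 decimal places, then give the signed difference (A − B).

A: hapax=5, V=20, ratio=0.250
B: hapax=10, V=29, ratio=0.345
Difference = 0.250 − 0.345 = -0.095

-0.095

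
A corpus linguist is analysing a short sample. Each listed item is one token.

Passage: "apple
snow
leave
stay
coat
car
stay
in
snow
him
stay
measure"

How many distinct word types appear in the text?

Distinct types: {apple, car, coat, him, in, leave, measure, snow, stay}
V = 9

9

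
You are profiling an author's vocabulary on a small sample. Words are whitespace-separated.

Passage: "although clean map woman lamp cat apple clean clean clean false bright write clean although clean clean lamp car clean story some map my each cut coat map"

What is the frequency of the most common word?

8

Frequencies: clean:8, map:3, although:2, lamp:2, woman:1, cat:1, apple:1, false:1, bright:1, write:1, car:1, story:1, some:1, my:1, each:1, cut:1, coat:1
Most common: 'clean' with frequency 8.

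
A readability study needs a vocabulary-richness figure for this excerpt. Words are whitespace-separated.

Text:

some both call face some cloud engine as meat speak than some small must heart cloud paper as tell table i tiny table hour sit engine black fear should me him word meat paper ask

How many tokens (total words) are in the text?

35

Tokens: some, both, call, face, some, cloud, engine, as, meat, speak, than, some, small, must, heart, cloud, paper, as, tell, table, i, tiny, table, hour, sit, engine, black, fear, should, me, him, word, meat, paper, ask
N = 35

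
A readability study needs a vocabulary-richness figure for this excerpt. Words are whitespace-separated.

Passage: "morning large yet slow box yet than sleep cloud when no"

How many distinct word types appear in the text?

Distinct types: {box, cloud, large, morning, no, sleep, slow, than, when, yet}
V = 10

10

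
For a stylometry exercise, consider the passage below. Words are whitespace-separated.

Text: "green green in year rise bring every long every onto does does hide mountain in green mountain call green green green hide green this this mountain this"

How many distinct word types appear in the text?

13

Distinct types: {bring, call, does, every, green, hide, in, long, mountain, onto, rise, this, year}
V = 13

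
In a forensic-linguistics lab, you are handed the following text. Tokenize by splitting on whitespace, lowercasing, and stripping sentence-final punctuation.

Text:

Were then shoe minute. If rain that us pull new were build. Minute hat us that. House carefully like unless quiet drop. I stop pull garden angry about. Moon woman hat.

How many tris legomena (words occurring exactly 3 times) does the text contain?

Frequencies: were:2, minute:2, that:2, us:2, pull:2, hat:2, then:1, shoe:1, if:1, rain:1, new:1, build:1, house:1, carefully:1, like:1, unless:1, quiet:1, drop:1, i:1, stop:1, … (5 more, each freq 1)
Words with frequency 3: (none)

0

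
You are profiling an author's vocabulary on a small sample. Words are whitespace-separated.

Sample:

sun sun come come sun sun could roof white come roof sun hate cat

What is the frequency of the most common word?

Frequencies: sun:5, come:3, roof:2, could:1, white:1, hate:1, cat:1
Most common: 'sun' with frequency 5.

5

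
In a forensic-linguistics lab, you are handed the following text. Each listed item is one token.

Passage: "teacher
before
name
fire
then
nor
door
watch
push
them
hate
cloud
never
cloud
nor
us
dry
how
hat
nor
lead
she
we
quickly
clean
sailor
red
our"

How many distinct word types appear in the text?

25

Distinct types: {before, clean, cloud, door, dry, fire, hat, hate, how, lead, name, never, nor, our, push, quickly, red, sailor, she, teacher, them, then, us, watch, we}
V = 25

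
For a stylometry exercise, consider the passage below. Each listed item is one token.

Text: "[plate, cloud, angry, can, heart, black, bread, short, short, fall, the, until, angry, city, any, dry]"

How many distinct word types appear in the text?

14

Distinct types: {angry, any, black, bread, can, city, cloud, dry, fall, heart, plate, short, the, until}
V = 14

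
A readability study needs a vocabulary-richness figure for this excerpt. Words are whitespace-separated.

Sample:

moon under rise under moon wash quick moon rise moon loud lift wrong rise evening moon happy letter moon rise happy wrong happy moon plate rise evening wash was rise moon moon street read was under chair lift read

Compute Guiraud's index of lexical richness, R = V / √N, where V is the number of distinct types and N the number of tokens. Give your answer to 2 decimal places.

2.56

N = 39, V = 16.
√N = 6.244998
R = 16 / 6.244998 = 2.56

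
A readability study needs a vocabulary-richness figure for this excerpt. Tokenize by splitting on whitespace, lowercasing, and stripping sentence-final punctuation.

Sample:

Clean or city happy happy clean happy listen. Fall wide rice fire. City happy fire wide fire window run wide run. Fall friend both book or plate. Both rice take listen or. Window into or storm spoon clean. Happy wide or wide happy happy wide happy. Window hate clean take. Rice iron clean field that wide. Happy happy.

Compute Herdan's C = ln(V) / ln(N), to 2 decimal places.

0.77

N = 58, V = 23.
ln(V) = 3.135494, ln(N) = 4.060443
C = 3.135494 / 4.060443 = 0.77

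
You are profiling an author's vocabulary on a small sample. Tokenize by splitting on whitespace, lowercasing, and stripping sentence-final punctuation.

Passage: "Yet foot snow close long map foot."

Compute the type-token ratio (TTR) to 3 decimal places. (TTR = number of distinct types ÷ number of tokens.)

N = 7 tokens, V = 6 types.
TTR = V / N = 6 / 7 = 0.857

0.857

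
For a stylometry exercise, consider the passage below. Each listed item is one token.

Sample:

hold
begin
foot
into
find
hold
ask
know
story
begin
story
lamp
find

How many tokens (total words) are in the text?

Tokens: hold, begin, foot, into, find, hold, ask, know, story, begin, story, lamp, find
N = 13

13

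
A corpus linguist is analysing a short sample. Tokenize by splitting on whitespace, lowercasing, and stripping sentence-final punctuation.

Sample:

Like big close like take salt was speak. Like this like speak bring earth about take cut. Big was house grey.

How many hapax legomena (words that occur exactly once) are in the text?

Frequencies: like:4, big:2, take:2, was:2, speak:2, close:1, salt:1, this:1, bring:1, earth:1, about:1, cut:1, house:1, grey:1
Hapax (freq=1): about, bring, close, cut, earth, grey, house, salt, this

9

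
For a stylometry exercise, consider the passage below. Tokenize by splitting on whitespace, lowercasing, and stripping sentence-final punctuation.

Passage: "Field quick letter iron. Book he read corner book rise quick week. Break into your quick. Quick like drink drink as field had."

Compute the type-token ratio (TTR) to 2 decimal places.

0.74

N = 23 tokens, V = 17 types.
TTR = V / N = 17 / 23 = 0.74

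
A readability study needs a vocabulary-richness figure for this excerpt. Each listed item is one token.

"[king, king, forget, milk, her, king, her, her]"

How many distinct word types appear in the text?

4

Distinct types: {forget, her, king, milk}
V = 4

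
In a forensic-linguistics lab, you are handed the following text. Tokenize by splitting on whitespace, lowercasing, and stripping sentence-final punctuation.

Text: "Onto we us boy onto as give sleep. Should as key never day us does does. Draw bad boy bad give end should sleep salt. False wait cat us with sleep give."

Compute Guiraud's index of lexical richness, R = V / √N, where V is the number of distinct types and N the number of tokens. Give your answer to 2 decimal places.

3.54

N = 32, V = 20.
√N = 5.656854
R = 20 / 5.656854 = 3.54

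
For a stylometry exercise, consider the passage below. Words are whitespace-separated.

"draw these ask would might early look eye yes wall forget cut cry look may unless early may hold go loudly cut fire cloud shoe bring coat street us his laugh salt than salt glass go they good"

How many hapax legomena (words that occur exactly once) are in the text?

Frequencies: early:2, look:2, cut:2, may:2, go:2, salt:2, draw:1, these:1, ask:1, would:1, might:1, eye:1, yes:1, wall:1, forget:1, cry:1, unless:1, hold:1, loudly:1, fire:1, … (12 more, each freq 1)
Hapax (freq=1): ask, bring, cloud, coat, cry, draw, eye, fire, forget, glass, good, his, hold, laugh, loudly, might, shoe, street, than, these, they, unless, us, wall, would, yes

26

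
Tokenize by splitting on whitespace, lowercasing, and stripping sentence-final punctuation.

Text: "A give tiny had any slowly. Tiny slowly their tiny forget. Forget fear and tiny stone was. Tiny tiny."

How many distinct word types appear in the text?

Distinct types: {a, and, any, fear, forget, give, had, slowly, stone, their, tiny, was}
V = 12

12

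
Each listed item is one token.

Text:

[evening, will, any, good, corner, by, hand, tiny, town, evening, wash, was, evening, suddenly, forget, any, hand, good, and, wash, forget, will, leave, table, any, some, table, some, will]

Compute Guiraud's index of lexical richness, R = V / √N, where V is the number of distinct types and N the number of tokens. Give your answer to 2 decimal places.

3.16

N = 29, V = 17.
√N = 5.385165
R = 17 / 5.385165 = 3.16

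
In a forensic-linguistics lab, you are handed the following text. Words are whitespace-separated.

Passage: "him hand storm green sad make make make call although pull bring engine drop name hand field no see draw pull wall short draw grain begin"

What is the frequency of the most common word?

3

Frequencies: make:3, hand:2, pull:2, draw:2, him:1, storm:1, green:1, sad:1, call:1, although:1, bring:1, engine:1, drop:1, name:1, field:1, no:1, see:1, wall:1, short:1, grain:1, … (1 more, each freq 1)
Most common: 'make' with frequency 3.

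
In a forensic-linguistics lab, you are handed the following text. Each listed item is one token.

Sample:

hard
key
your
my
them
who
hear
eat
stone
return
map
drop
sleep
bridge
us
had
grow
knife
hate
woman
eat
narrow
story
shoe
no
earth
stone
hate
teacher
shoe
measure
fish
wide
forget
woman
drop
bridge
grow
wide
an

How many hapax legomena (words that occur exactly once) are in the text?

Frequencies: eat:2, stone:2, drop:2, bridge:2, grow:2, hate:2, woman:2, shoe:2, wide:2, hard:1, key:1, your:1, my:1, them:1, who:1, hear:1, return:1, map:1, sleep:1, us:1, … (11 more, each freq 1)
Hapax (freq=1): an, earth, fish, forget, had, hard, hear, key, knife, map, measure, my, narrow, no, return, sleep, story, teacher, them, us, who, your

22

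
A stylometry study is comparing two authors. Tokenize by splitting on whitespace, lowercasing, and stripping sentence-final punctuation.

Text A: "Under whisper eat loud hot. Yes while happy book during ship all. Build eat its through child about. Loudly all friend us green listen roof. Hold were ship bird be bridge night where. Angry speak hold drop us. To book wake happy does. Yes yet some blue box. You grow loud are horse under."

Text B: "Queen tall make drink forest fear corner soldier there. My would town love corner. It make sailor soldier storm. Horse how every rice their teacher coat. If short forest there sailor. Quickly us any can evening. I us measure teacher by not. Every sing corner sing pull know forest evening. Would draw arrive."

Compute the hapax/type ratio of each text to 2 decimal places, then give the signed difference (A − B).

A: hapax=34, V=44, ratio=0.77
B: hapax=27, V=39, ratio=0.69
Difference = 0.77 − 0.69 = 0.08

0.08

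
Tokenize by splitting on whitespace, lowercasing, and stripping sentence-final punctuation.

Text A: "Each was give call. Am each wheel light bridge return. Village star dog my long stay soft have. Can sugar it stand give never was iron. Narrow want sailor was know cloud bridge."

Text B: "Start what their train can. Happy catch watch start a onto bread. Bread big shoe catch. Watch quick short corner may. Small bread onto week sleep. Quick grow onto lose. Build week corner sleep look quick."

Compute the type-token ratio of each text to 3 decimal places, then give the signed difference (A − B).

TTR(A) = 28/33 = 0.848
TTR(B) = 24/36 = 0.667
Difference = 0.848 − 0.667 = 0.181

0.181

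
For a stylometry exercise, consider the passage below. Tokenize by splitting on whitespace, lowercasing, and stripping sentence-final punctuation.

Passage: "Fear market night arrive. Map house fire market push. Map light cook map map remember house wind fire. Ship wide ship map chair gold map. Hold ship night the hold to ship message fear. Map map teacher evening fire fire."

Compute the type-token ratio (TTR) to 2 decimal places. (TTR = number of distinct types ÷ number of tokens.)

0.55

N = 40 tokens, V = 22 types.
TTR = V / N = 22 / 40 = 0.55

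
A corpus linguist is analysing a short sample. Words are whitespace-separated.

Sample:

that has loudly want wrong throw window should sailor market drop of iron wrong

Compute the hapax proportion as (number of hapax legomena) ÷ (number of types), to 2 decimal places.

0.92

Frequencies: wrong:2, that:1, has:1, loudly:1, want:1, throw:1, window:1, should:1, sailor:1, market:1, drop:1, of:1, iron:1
Hapax count = 12; type count = 13.
Ratio = 12 / 13 = 0.92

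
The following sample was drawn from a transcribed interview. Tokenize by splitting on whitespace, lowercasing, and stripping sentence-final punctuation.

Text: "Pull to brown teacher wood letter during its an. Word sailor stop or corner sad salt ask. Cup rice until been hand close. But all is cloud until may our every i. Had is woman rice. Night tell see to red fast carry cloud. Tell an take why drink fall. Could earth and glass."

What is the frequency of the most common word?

Frequencies: to:2, an:2, rice:2, until:2, is:2, cloud:2, tell:2, pull:1, brown:1, teacher:1, wood:1, letter:1, during:1, its:1, word:1, sailor:1, stop:1, or:1, corner:1, sad:1, … (27 more, each freq 1)
Most common: 'to' with frequency 2.

2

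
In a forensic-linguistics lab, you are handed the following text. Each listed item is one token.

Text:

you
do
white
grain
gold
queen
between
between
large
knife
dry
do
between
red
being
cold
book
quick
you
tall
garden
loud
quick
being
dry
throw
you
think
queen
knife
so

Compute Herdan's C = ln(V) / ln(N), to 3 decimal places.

N = 31, V = 21.
ln(V) = 3.044522, ln(N) = 3.433987
C = 3.044522 / 3.433987 = 0.887

0.887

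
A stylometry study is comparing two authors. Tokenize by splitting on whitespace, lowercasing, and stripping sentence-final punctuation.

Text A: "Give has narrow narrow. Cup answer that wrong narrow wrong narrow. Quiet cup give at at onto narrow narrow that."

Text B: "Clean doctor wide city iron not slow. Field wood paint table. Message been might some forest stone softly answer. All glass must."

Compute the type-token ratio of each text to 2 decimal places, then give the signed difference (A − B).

TTR(A) = 10/20 = 0.50
TTR(B) = 22/22 = 1.00
Difference = 0.50 − 1.00 = -0.50

-0.50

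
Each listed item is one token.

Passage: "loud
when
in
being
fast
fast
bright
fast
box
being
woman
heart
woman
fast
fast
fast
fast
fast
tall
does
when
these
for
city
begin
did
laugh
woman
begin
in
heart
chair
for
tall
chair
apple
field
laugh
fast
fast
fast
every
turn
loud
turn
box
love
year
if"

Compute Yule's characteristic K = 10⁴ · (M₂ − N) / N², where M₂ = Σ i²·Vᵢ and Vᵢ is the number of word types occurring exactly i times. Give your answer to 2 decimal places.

Frequencies: fast:11, woman:3, loud:2, when:2, in:2, being:2, box:2, heart:2, tall:2, for:2, begin:2, laugh:2, chair:2, turn:2, bright:1, does:1, these:1, city:1, did:1, apple:1, … (5 more, each freq 1)
N = 49. Frequency spectrum: V_1=11, V_2=12, V_3=1, V_11=1
M₂ = 1²·11 + 2²·12 + 3²·1 + 11²·1 = 189
K = 10000 × (189 − 49) / 49² = 583.09

583.09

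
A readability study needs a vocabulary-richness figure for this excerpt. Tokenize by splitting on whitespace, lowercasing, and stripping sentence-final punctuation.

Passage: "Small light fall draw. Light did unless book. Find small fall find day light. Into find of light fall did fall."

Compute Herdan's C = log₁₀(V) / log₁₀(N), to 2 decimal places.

N = 21, V = 11.
log₁₀(V) = 1.041393, log₁₀(N) = 1.322219
C = 1.041393 / 1.322219 = 0.79

0.79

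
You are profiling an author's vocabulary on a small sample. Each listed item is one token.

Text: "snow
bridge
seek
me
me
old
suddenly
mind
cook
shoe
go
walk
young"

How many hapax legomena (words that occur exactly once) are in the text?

Frequencies: me:2, snow:1, bridge:1, seek:1, old:1, suddenly:1, mind:1, cook:1, shoe:1, go:1, walk:1, young:1
Hapax (freq=1): bridge, cook, go, mind, old, seek, shoe, snow, suddenly, walk, young

11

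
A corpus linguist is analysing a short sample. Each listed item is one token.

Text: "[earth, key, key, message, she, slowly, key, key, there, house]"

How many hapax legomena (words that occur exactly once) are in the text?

6

Frequencies: key:4, earth:1, message:1, she:1, slowly:1, there:1, house:1
Hapax (freq=1): earth, house, message, she, slowly, there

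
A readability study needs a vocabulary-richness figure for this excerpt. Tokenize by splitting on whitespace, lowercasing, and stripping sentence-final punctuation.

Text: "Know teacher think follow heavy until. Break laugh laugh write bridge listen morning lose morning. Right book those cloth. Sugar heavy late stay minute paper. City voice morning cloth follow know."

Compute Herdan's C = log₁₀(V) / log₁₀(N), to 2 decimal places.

0.93

N = 31, V = 24.
log₁₀(V) = 1.380211, log₁₀(N) = 1.491362
C = 1.380211 / 1.491362 = 0.93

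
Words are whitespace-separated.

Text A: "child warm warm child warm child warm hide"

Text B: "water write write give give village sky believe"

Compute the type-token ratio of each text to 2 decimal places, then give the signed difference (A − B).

TTR(A) = 3/8 = 0.38
TTR(B) = 6/8 = 0.75
Difference = 0.38 − 0.75 = -0.37

-0.37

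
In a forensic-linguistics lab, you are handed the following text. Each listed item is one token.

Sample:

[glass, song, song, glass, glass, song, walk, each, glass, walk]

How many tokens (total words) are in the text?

Tokens: glass, song, song, glass, glass, song, walk, each, glass, walk
N = 10

10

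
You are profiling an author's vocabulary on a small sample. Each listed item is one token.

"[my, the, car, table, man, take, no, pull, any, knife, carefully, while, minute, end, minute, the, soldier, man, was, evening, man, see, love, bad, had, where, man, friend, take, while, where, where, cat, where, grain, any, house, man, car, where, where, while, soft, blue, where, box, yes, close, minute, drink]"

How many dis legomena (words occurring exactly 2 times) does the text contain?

4

Frequencies: where:7, man:5, while:3, minute:3, the:2, car:2, take:2, any:2, my:1, table:1, no:1, pull:1, knife:1, carefully:1, end:1, soldier:1, was:1, evening:1, see:1, love:1, … (12 more, each freq 1)
Words with frequency 2: any, car, take, the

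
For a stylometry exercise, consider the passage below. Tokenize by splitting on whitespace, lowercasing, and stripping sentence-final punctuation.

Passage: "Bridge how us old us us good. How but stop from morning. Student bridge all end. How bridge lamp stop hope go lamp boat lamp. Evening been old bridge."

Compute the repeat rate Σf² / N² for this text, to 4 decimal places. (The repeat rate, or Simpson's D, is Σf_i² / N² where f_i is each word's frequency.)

0.0749

Frequencies: bridge:4, how:3, us:3, lamp:3, old:2, stop:2, good:1, but:1, from:1, morning:1, student:1, all:1, end:1, hope:1, go:1, boat:1, evening:1, been:1
Σf² = 63; N² = 841
Repeat rate = 63 / 841 = 0.0749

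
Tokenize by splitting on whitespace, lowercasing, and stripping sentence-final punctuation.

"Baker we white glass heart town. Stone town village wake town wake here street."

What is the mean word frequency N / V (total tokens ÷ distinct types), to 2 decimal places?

N = 14 tokens, V = 11 types.
Mean frequency = N / V = 14 / 11 = 1.27

1.27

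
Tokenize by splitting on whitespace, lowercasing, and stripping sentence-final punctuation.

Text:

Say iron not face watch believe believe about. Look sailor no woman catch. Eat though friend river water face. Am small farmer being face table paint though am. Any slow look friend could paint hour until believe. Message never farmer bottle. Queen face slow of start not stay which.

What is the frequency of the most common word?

Frequencies: face:4, believe:3, not:2, look:2, though:2, friend:2, am:2, farmer:2, paint:2, slow:2, say:1, iron:1, watch:1, about:1, sailor:1, no:1, woman:1, catch:1, eat:1, river:1, … (16 more, each freq 1)
Most common: 'face' with frequency 4.

4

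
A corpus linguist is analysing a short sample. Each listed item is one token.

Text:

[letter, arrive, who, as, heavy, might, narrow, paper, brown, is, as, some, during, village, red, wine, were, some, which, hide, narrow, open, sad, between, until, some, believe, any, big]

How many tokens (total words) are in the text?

29

Tokens: letter, arrive, who, as, heavy, might, narrow, paper, brown, is, as, some, during, village, red, wine, were, some, which, hide, narrow, open, sad, between, until, some, believe, any, big
N = 29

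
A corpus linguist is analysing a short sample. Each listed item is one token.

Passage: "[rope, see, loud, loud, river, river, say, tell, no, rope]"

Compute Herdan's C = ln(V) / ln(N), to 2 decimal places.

N = 10, V = 7.
ln(V) = 1.945910, ln(N) = 2.302585
C = 1.945910 / 2.302585 = 0.85

0.85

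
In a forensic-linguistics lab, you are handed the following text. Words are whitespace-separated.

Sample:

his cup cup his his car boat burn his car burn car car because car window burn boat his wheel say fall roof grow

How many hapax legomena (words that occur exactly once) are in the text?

7

Frequencies: his:5, car:5, burn:3, cup:2, boat:2, because:1, window:1, wheel:1, say:1, fall:1, roof:1, grow:1
Hapax (freq=1): because, fall, grow, roof, say, wheel, window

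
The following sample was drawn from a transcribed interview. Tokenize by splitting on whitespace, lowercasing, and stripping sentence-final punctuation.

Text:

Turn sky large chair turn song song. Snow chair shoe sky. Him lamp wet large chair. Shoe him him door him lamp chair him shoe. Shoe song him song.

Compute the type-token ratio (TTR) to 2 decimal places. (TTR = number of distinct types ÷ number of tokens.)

0.38

N = 29 tokens, V = 11 types.
TTR = V / N = 11 / 29 = 0.38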